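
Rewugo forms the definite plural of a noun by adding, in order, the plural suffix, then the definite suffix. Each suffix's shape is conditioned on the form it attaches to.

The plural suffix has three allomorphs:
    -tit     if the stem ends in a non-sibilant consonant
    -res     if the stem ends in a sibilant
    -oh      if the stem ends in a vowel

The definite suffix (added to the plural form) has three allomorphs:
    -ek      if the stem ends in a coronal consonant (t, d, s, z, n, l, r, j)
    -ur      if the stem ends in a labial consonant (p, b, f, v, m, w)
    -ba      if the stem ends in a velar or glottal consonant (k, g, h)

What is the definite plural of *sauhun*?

sauhuntitek

*sauhun* — final sound /n/ (a non-sibilant consonant) → -tit → *sauhuntit*.
The plural form *sauhuntit* — final consonant /t/ (coronal) → -ek → *sauhuntitek*.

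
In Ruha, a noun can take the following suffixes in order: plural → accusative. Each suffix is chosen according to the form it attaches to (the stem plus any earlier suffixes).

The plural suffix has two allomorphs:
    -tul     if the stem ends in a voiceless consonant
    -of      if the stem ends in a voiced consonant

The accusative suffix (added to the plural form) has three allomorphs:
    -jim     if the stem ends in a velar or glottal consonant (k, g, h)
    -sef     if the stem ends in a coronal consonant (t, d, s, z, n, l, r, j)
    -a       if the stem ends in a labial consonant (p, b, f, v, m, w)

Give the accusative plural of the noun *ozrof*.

ozroftulsef

The final consonant of *ozrof* is /f/, which is voiceless, so the plural suffix is -tul, giving *ozroftul*.
Since the final consonant of the plural form *ozroftul* is /l/ (coronal), it takes -sef, giving *ozroftulsef*.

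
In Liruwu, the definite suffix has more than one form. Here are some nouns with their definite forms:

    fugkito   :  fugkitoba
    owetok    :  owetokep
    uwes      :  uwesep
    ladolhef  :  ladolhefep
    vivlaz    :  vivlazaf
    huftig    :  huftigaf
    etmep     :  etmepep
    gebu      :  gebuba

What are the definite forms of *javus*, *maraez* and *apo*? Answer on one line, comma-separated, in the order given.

The alternation tracks the final sound of the stem — -ep when the stem ends in a voiceless consonant (*owetok*, *uwes*, *ladolhef*, *etmep*); -af when the stem ends in a voiced consonant (*vivlaz*, *huftig*); -ba when the stem ends in a vowel (*fugkito*, *gebu*).
Since the final sound of *javus* is /s/ (a voiceless consonant), it takes -ep, giving *javusep*.
Since the final sound of *maraez* is /z/ (a voiced consonant), it takes -af, giving *maraezaf*.
The final sound of *apo* is /o/, which is a vowel, so the suffix is -ba, giving *apoba*.

javusep, maraezaf, apoba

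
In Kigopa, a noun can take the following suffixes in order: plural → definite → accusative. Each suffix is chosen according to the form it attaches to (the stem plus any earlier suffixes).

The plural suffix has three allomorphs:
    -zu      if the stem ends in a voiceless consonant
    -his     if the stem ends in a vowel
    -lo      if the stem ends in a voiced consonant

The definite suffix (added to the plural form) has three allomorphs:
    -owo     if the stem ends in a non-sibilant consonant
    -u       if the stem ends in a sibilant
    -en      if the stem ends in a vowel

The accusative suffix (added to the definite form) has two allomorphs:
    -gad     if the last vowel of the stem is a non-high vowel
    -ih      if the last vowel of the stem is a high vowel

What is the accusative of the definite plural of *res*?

*res*: final sound = /s/, a voiceless consonant → -zu → *reszu*.
Since the final sound of the plural form *reszu* is /u/ (a vowel), it takes -en, giving *reszuen*.
Since the last vowel of the definite form *reszuen* is /e/ (a non-high vowel), it takes -gad, giving *reszuengad*.

reszuengad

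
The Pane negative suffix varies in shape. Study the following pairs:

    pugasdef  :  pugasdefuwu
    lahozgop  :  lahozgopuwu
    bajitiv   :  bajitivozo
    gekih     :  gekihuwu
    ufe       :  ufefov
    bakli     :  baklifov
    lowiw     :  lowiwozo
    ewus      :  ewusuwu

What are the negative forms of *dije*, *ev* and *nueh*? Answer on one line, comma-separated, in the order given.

Looking at the final sound of each stem: -uwu when the stem ends in a voiceless consonant (*pugasdef*, *lahozgop*, *gekih*, *ewus*); -ozo when the stem ends in a voiced consonant (*bajitiv*, *lowiw*); -fov when the stem ends in a vowel (*ufe*, *bakli*).
Since the final sound of *dije* is /e/ (a vowel), it takes -fov, giving *dijefov*.
*ev*: final sound = /v/, a voiced consonant → -ozo → *evozo*.
*nueh*: final sound = /h/, a voiceless consonant → -uwu → *nuehuwu*.

dijefov, evozo, nuehuwu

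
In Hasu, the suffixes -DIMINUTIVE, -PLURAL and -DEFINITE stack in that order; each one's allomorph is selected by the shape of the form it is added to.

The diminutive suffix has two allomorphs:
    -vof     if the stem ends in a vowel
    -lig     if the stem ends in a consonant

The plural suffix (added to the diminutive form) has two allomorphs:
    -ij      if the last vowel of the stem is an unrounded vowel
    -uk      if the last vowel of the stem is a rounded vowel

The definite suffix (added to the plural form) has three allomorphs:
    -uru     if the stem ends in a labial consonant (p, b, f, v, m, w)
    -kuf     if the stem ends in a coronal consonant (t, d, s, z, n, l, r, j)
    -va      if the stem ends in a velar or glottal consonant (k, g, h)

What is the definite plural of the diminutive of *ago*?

The final sound of *ago* is /o/, which is a vowel, so the diminutive suffix is -vof, giving *agovof*.
The diminutive form *agovof*: last vowel = /o/, a rounded vowel → -uk → *agovofuk*.
Since the final consonant of the plural form *agovofuk* is /k/ (velar/glottal), it takes -va, giving *agovofukva*.

agovofukva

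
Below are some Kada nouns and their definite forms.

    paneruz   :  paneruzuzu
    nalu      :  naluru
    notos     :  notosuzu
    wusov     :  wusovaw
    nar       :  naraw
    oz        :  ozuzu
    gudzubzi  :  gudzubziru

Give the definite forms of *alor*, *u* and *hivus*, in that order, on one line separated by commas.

aloraw, uru, hivusuzu

The suffix is conditioned by the final sound: -uzu when the stem ends in a sibilant (*paneruz*, *notos*, *oz*); -aw when the stem ends in a non-sibilant consonant (*wusov*, *nar*); -ru when the stem ends in a vowel (*nalu*, *gudzubzi*).
Since the final sound of *alor* is /r/ (a non-sibilant consonant), it takes -aw, giving *aloraw*.
The final sound of *u* is /u/, which is a vowel, so the suffix is -ru, giving *uru*.
*hivus*: final sound = /s/, a sibilant → -uzu → *hivusuzu*.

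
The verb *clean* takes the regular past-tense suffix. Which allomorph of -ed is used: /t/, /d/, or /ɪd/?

/d/

The stem *clean* ends in a voiced sound other than /d/.
The -ed suffix is realized as /ɪd/ after /t, d/; as /t/ after other voiceless consonants; and as /d/ after other voiced sounds.
So -ed on *clean* is pronounced /d/.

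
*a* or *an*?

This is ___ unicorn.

a

The indefinite article is chosen by the initial *sound* of the following word, not its spelling.
*unicorn* begins with the sound /juː/ (u pronounced /juː/) — a consonant sound.
So the article is *a*: This is a unicorn.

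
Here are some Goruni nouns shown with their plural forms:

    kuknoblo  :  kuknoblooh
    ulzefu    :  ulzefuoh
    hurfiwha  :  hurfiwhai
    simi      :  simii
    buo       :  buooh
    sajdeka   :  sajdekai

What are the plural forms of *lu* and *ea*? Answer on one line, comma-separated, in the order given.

Looking at the last vowel of each stem: -oh when the last vowel of the stem is a rounded vowel (*kuknoblo*, *ulzefu*, *buo*); -i when the last vowel of the stem is an unrounded vowel (*hurfiwha*, *simi*, *sajdeka*).
The last vowel of *lu* is /u/, which is a rounded vowel, so the suffix is -oh, giving *luoh*.
*ea*: last vowel = /a/, an unrounded vowel → -i → *eai*.

luoh, eai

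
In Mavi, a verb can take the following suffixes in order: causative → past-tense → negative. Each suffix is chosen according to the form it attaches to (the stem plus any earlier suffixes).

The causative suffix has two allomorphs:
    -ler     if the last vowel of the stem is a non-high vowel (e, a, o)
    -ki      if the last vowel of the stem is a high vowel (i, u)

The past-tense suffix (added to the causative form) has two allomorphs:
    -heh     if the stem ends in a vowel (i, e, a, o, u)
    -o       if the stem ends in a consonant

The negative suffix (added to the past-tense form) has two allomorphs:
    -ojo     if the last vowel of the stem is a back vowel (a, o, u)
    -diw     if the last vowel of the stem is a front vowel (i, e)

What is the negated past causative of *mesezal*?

*mesezal*: last vowel = /a/, a non-high vowel → -ler → *mesezaller*.
The final sound of the causative form *mesezaller* is /r/, which is a consonant, so the past-tense suffix is -o, giving *mesezallero*.
The past-tense form *mesezallero* — last vowel /o/ (a back vowel) → -ojo → *mesezalleroojo*.

mesezalleroojo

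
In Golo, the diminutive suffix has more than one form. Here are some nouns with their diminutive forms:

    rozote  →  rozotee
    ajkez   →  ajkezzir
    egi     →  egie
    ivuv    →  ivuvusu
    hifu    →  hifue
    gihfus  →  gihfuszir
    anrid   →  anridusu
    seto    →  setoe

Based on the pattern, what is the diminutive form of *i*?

The pattern is sibilance of the final sound: -zir when the stem ends in a sibilant (*ajkez*, *gihfus*); -usu when the stem ends in a non-sibilant consonant (*ivuv*, *anrid*); -e when the stem ends in a vowel (*rozote*, *egi*, *hifu*, *seto*).
Since the final sound of *i* is /i/ (a vowel), it takes -e, giving *ie*.

ie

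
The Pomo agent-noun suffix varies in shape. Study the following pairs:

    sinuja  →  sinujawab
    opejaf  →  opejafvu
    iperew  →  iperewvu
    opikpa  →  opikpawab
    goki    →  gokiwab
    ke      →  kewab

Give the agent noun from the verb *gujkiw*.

The pattern is consonant vs. vowel: -vu when the stem ends in a consonant (*opejaf*, *iperew*); -wab when the stem ends in a vowel (*sinuja*, *opikpa*, *goki*, *ke*).
Since the final sound of *gujkiw* is /w/ (a consonant), it takes -vu, giving *gujkiwvu*.

gujkiwvu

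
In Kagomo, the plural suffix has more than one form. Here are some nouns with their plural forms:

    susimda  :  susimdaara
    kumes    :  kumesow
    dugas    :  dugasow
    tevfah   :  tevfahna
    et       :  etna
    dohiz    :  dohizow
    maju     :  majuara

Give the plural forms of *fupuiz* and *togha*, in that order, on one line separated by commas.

The alternation tracks the final sound of the stem — -ow when the stem ends in a sibilant (*kumes*, *dugas*, *dohiz*); -na when the stem ends in a non-sibilant consonant (*tevfah*, *et*); -ara when the stem ends in a vowel (*susimda*, *maju*).
*fupuiz*: final sound = /z/, a sibilant → -ow → *fupuizow*.
*togha*: final sound = /a/, a vowel → -ara → *toghaara*.

fupuizow, toghaara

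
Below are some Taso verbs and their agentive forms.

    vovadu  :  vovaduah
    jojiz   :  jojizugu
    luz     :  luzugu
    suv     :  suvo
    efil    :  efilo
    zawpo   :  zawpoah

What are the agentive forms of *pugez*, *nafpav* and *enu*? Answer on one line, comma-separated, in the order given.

The pattern is sibilance of the final sound: -ugu when the stem ends in a sibilant (*jojiz*, *luz*); -o when the stem ends in a non-sibilant consonant (*suv*, *efil*); -ah when the stem ends in a vowel (*vovadu*, *zawpo*).
*pugez*: final sound = /z/, a sibilant → -ugu → *pugezugu*.
*nafpav*: final sound = /v/, a non-sibilant consonant → -o → *nafpavo*.
*enu*: final sound = /u/, a vowel → -ah → *enuah*.

pugezugu, nafpavo, enuah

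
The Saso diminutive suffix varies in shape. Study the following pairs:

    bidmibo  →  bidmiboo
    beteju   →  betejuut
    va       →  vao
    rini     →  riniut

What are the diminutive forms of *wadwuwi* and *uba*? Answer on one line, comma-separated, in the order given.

wadwuwiut, ubao

Looking at the last vowel of each stem: -ut when the last vowel of the stem is a high vowel (*beteju*, *rini*); -o when the last vowel of the stem is a non-high vowel (*bidmibo*, *va*).
*wadwuwi* — last vowel /i/ (a high vowel) → -ut → *wadwuwiut*.
*uba* — last vowel /a/ (a non-high vowel) → -o → *ubao*.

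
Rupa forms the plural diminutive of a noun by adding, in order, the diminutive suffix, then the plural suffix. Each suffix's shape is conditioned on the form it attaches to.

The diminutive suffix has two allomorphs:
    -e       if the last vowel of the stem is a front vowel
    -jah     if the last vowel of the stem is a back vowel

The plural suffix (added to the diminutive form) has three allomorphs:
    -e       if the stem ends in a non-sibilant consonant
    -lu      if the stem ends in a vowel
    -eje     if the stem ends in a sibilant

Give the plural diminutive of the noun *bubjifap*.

Since the last vowel of *bubjifap* is /a/ (a back vowel), it takes -jah, giving *bubjifapjah*.
The final sound of the diminutive form *bubjifapjah* is /h/, which is a non-sibilant consonant, so the plural suffix is -e, giving *bubjifapjahe*.

bubjifapjahe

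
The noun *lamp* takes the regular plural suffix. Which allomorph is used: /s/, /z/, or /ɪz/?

/s/

The stem *lamp* ends in a voiceless non-sibilant consonant.
The plural suffix surfaces as /ɪz/ after sibilants, /s/ after other voiceless consonants, and /z/ after other voiced sounds.
So the plural -s on *lamp* is pronounced /s/.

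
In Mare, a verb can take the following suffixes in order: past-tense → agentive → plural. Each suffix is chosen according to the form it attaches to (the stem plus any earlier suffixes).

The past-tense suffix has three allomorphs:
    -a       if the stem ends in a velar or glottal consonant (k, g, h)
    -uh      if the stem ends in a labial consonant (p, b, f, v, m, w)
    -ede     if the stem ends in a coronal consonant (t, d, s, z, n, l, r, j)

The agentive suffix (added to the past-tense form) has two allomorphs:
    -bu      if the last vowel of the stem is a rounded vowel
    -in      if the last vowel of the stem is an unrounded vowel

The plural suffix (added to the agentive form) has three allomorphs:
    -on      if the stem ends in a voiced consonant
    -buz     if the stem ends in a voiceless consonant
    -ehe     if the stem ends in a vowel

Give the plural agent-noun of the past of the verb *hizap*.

hizapuhbuehe

*hizap*: final consonant = /p/, labial → -uh → *hizapuh*.
Since the last vowel of the past-tense form *hizapuh* is /u/ (a rounded vowel), it takes -bu, giving *hizapuhbu*.
The agentive form *hizapuhbu* — final sound /u/ (a vowel) → -ehe → *hizapuhbuehe*.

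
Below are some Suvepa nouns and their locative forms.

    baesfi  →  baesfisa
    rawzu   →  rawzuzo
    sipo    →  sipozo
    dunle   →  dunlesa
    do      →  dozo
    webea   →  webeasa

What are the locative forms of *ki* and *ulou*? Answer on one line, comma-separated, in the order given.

kisa, ulouzo

The alternation tracks the last vowel of the stem — -zo when the last vowel of the stem is a rounded vowel (*rawzu*, *sipo*, *do*); -sa when the last vowel of the stem is an unrounded vowel (*baesfi*, *dunle*, *webea*).
*ki* — last vowel /i/ (an unrounded vowel) → -sa → *kisa*.
The last vowel of *ulou* is /u/, which is a rounded vowel, so the suffix is -zo, giving *ulouzo*.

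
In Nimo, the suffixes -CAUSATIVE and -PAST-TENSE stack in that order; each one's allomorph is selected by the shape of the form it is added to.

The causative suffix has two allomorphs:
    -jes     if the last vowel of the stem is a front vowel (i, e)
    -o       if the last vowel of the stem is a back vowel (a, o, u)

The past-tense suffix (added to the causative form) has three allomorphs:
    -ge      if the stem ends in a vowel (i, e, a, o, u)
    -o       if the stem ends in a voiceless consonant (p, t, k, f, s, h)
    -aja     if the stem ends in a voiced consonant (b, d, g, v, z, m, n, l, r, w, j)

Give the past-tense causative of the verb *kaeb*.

The last vowel of *kaeb* is /e/, which is a front vowel, so the causative suffix is -jes, giving *kaebjes*.
The causative form *kaebjes* — final sound /s/ (a voiceless consonant) → -o → *kaebjeso*.

kaebjeso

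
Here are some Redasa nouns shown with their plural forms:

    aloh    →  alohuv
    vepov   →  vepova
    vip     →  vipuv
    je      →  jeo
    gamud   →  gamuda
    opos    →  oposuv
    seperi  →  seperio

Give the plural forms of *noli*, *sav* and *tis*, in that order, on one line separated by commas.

The suffix is conditioned by the final sound: -uv when the stem ends in a voiceless consonant (*aloh*, *vip*, *opos*); -a when the stem ends in a voiced consonant (*vepov*, *gamud*); -o when the stem ends in a vowel (*je*, *seperi*).
*noli* — final sound /i/ (a vowel) → -o → *nolio*.
The final sound of *sav* is /v/, which is a voiced consonant, so the suffix is -a, giving *sava*.
*tis*: final sound = /s/, a voiceless consonant → -uv → *tisuv*.

nolio, sava, tisuv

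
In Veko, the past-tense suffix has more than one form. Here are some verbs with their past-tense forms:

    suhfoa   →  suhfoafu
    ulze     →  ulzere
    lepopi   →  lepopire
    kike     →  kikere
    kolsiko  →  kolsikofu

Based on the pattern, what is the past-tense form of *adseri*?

adserire

The pattern is front/back vowel harmony: -re when the last vowel of the stem is a front vowel (*ulze*, *lepopi*, *kike*); -fu when the last vowel of the stem is a back vowel (*suhfoa*, *kolsiko*).
*adseri*: last vowel = /i/, a front vowel → -re → *adserire*.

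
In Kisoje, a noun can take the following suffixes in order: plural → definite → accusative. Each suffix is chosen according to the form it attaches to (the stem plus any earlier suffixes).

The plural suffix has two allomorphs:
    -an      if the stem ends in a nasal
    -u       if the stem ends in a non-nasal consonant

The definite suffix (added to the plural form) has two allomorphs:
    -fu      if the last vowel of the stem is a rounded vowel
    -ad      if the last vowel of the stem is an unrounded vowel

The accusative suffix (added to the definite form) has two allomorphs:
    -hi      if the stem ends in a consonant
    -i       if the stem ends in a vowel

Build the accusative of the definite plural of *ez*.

ezufui

*ez*: final consonant = /z/, non-nasal → -u → *ezu*.
The last vowel of the plural form *ezu* is /u/, which is a rounded vowel, so the definite suffix is -fu, giving *ezufu*.
Since the final sound of the definite form *ezufu* is /u/ (a vowel), it takes -i, giving *ezufui*.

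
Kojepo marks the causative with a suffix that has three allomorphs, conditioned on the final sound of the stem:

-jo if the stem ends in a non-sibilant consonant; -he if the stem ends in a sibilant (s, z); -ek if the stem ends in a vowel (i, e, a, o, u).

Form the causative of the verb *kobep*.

kobepjo

*kobep* — final sound /p/ (a non-sibilant consonant) → -jo → *kobepjo*.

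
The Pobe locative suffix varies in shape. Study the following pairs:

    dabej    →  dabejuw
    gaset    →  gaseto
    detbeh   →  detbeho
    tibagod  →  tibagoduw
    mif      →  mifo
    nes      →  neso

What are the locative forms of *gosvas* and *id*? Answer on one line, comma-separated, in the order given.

gosvaso, iduw

The pattern is voicing of the final consonant: -o when the stem ends in a voiceless consonant (*gaset*, *detbeh*, *mif*, *nes*); -uw when the stem ends in a voiced consonant (*dabej*, *tibagod*).
*gosvas* — final consonant /s/ (voiceless) → -o → *gosvaso*.
*id*: final consonant = /d/, voiced → -uw → *iduw*.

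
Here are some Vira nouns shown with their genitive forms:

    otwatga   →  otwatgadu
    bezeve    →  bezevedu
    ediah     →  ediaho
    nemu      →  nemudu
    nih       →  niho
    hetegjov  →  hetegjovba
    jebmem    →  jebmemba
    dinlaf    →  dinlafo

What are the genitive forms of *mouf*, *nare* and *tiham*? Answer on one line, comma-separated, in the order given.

Looking at the final sound of each stem: -o when the stem ends in a voiceless consonant (*ediah*, *nih*, *dinlaf*); -ba when the stem ends in a voiced consonant (*hetegjov*, *jebmem*); -du when the stem ends in a vowel (*otwatga*, *bezeve*, *nemu*).
Since the final sound of *mouf* is /f/ (a voiceless consonant), it takes -o, giving *moufo*.
The final sound of *nare* is /e/, which is a vowel, so the suffix is -du, giving *naredu*.
The final sound of *tiham* is /m/, which is a voiced consonant, so the suffix is -ba, giving *tihamba*.

moufo, naredu, tihamba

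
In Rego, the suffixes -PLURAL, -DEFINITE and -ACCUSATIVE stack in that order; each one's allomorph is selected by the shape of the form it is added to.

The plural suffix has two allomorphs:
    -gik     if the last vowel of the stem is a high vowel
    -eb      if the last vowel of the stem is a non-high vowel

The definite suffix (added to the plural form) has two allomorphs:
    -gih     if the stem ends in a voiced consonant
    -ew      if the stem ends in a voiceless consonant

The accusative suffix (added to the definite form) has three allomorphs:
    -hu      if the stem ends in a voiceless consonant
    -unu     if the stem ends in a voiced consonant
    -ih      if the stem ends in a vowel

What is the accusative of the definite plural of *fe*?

*fe*: last vowel = /e/, a non-high vowel → -eb → *feeb*.
The plural form *feeb*: final consonant = /b/, voiced → -gih → *feebgih*.
The final sound of the definite form *feebgih* is /h/, which is a voiceless consonant, so the accusative suffix is -hu, giving *feebgihhu*.

feebgihhu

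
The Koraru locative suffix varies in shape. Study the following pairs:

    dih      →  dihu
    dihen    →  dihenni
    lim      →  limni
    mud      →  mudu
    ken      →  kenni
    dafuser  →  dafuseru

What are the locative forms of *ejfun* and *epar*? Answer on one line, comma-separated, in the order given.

The suffix is conditioned by the final consonant: -ni when the stem ends in a nasal (*dihen*, *lim*, *ken*); -u when the stem ends in a non-nasal consonant (*dih*, *mud*, *dafuser*).
*ejfun* — final consonant /n/ (a nasal) → -ni → *ejfunni*.
Since the final consonant of *epar* is /r/ (non-nasal), it takes -u, giving *eparu*.

ejfunni, eparu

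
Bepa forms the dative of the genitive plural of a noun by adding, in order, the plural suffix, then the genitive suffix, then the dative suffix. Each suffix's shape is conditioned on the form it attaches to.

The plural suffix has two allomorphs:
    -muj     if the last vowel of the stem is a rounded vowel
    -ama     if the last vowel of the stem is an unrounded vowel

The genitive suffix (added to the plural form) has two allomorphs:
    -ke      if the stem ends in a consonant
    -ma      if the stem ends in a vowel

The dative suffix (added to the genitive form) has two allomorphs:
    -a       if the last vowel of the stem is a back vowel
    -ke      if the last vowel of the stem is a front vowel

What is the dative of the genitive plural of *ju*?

jumujkeke

*ju*: last vowel = /u/, a rounded vowel → -muj → *jumuj*.
The plural form *jumuj* — final sound /j/ (a consonant) → -ke → *jumujke*.
The genitive form *jumujke*: last vowel = /e/, a front vowel → -ke → *jumujkeke*.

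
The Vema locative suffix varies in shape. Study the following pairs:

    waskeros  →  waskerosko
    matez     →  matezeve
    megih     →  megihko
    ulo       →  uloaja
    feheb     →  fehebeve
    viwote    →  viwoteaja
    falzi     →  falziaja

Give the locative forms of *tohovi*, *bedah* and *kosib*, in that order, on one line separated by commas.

tohoviaja, bedahko, kosibeve

Looking at the final sound of each stem: -ko when the stem ends in a voiceless consonant (*waskeros*, *megih*); -eve when the stem ends in a voiced consonant (*matez*, *feheb*); -aja when the stem ends in a vowel (*ulo*, *viwote*, *falzi*).
*tohovi* — final sound /i/ (a vowel) → -aja → *tohoviaja*.
*bedah* — final sound /h/ (a voiceless consonant) → -ko → *bedahko*.
*kosib*: final sound = /b/, a voiced consonant → -eve → *kosibeve*.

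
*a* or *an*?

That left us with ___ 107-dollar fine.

The indefinite article is chosen by the initial *sound* of the following word, not its spelling.
The number *107* is spoken "one hundred …", beginning with /wʌn/ — a consonant sound.
So the article is *a*: That left us with a 107-dollar fine.

a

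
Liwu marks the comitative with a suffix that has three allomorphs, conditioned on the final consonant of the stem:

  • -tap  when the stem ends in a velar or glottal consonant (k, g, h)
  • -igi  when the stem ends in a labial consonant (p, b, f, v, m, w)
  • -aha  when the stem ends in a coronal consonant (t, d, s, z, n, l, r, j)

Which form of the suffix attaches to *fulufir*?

*fulufir* — final consonant /r/ (coronal) → -aha.

-aha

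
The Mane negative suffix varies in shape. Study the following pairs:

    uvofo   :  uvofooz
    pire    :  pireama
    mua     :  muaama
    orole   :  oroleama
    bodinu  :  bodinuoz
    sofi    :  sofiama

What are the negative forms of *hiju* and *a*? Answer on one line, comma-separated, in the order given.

The alternation tracks the last vowel of the stem — -oz when the last vowel of the stem is a rounded vowel (*uvofo*, *bodinu*); -ama when the last vowel of the stem is an unrounded vowel (*pire*, *mua*, *orole*, *sofi*).
*hiju*: last vowel = /u/, a rounded vowel → -oz → *hijuoz*.
*a* — last vowel /a/ (an unrounded vowel) → -ama → *aama*.

hijuoz, aama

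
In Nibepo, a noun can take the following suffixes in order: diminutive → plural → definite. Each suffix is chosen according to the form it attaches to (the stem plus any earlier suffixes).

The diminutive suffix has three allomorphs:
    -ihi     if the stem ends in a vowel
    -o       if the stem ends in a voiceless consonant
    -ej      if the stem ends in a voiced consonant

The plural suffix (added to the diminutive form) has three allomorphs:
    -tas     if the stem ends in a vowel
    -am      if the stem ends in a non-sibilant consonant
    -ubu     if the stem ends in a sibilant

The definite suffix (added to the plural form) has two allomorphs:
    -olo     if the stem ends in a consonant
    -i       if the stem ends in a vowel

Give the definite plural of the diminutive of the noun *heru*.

heruihitasolo

Since the final sound of *heru* is /u/ (a vowel), it takes -ihi, giving *heruihi*.
The final sound of the diminutive form *heruihi* is /i/, which is a vowel, so the plural suffix is -tas, giving *heruihitas*.
Since the final sound of the plural form *heruihitas* is /s/ (a consonant), it takes -olo, giving *heruihitasolo*.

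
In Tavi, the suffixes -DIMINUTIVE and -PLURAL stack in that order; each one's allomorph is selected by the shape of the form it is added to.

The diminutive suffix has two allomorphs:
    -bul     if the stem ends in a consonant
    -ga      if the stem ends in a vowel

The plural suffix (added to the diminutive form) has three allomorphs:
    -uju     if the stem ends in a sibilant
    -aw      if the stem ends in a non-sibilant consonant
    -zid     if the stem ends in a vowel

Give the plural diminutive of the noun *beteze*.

betezegazid

Since the final sound of *beteze* is /e/ (a vowel), it takes -ga, giving *betezega*.
The diminutive form *betezega* — final sound /a/ (a vowel) → -zid → *betezegazid*.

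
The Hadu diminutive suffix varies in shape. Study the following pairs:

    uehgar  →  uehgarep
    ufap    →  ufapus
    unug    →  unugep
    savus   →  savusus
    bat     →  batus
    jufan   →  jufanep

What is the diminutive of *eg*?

The suffix is conditioned by the final consonant: -us when the stem ends in a voiceless consonant (*ufap*, *savus*, *bat*); -ep when the stem ends in a voiced consonant (*uehgar*, *unug*, *jufan*).
Since the final consonant of *eg* is /g/ (voiced), it takes -ep, giving *egep*.

egep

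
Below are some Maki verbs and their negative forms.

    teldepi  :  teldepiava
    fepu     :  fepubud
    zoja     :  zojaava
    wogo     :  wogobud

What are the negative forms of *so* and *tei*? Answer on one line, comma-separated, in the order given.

sobud, teiava

Looking at the last vowel of each stem: -bud when the last vowel of the stem is a rounded vowel (*fepu*, *wogo*); -ava when the last vowel of the stem is an unrounded vowel (*teldepi*, *zoja*).
*so*: last vowel = /o/, a rounded vowel → -bud → *sobud*.
The last vowel of *tei* is /i/, which is an unrounded vowel, so the suffix is -ava, giving *teiava*.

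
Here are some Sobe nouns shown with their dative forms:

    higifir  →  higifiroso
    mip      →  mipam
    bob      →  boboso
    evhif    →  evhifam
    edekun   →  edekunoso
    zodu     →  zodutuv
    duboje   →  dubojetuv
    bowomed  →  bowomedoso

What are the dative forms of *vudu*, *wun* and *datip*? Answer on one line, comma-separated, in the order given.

vudutuv, wunoso, datipam

The pattern is voicing of the final sound: -am when the stem ends in a voiceless consonant (*mip*, *evhif*); -oso when the stem ends in a voiced consonant (*higifir*, *bob*, *edekun*, *bowomed*); -tuv when the stem ends in a vowel (*zodu*, *duboje*).
Since the final sound of *vudu* is /u/ (a vowel), it takes -tuv, giving *vudutuv*.
Since the final sound of *wun* is /n/ (a voiced consonant), it takes -oso, giving *wunoso*.
The final sound of *datip* is /p/, which is a voiceless consonant, so the suffix is -am, giving *datipam*.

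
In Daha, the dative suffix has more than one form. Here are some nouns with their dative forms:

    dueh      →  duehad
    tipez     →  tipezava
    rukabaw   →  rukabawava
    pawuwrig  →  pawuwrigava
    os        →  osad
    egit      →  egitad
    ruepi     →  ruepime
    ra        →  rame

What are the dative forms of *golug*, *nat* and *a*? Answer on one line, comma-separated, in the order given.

golugava, natad, ame

The alternation tracks the final sound of the stem — -ad when the stem ends in a voiceless consonant (*dueh*, *os*, *egit*); -ava when the stem ends in a voiced consonant (*tipez*, *rukabaw*, *pawuwrig*); -me when the stem ends in a vowel (*ruepi*, *ra*).
*golug*: final sound = /g/, a voiced consonant → -ava → *golugava*.
*nat* — final sound /t/ (a voiceless consonant) → -ad → *natad*.
Since the final sound of *a* is /a/ (a vowel), it takes -me, giving *ame*.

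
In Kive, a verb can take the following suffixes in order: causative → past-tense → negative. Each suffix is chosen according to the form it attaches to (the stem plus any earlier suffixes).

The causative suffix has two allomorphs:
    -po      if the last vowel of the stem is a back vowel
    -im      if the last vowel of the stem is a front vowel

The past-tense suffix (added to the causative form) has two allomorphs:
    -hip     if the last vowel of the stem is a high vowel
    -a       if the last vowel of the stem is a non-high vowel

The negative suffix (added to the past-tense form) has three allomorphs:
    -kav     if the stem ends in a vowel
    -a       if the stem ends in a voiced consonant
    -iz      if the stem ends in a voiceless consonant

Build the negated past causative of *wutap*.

wutappoakav

Since the last vowel of *wutap* is /a/ (a back vowel), it takes -po, giving *wutappo*.
The causative form *wutappo* — last vowel /o/ (a non-high vowel) → -a → *wutappoa*.
The final sound of the past-tense form *wutappoa* is /a/, which is a vowel, so the negative suffix is -kav, giving *wutappoakav*.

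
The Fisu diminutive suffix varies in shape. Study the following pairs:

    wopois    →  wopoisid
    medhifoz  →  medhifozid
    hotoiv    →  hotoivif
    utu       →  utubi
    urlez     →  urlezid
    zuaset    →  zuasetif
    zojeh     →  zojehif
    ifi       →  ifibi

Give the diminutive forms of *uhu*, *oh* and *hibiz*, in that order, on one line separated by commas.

The suffix is conditioned by the final sound: -id when the stem ends in a sibilant (*wopois*, *medhifoz*, *urlez*); -if when the stem ends in a non-sibilant consonant (*hotoiv*, *zuaset*, *zojeh*); -bi when the stem ends in a vowel (*utu*, *ifi*).
*uhu* — final sound /u/ (a vowel) → -bi → *uhubi*.
*oh*: final sound = /h/, a non-sibilant consonant → -if → *ohif*.
*hibiz* — final sound /z/ (a sibilant) → -id → *hibizid*.

uhubi, ohif, hibizid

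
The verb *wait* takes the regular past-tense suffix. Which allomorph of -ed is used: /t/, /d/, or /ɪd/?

/ɪd/

The stem *wait* ends in /t/ or /d/.
The -ed suffix is realized as /ɪd/ after /t, d/; as /t/ after other voiceless consonants; and as /d/ after other voiced sounds.
So -ed on *wait* is pronounced /ɪd/.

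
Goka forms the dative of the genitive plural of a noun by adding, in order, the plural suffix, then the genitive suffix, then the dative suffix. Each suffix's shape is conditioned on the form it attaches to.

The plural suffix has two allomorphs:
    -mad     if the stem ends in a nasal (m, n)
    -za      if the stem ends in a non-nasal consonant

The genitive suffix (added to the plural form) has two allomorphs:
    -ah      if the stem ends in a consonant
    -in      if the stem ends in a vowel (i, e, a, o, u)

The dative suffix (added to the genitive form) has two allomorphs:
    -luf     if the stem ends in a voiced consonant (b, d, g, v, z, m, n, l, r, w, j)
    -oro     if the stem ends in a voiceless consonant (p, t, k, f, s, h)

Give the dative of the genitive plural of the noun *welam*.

welammadahoro

*welam*: final consonant = /m/, a nasal → -mad → *welammad*.
The final sound of the plural form *welammad* is /d/, which is a consonant, so the genitive suffix is -ah, giving *welammadah*.
Since the final consonant of the genitive form *welammadah* is /h/ (voiceless), it takes -oro, giving *welammadahoro*.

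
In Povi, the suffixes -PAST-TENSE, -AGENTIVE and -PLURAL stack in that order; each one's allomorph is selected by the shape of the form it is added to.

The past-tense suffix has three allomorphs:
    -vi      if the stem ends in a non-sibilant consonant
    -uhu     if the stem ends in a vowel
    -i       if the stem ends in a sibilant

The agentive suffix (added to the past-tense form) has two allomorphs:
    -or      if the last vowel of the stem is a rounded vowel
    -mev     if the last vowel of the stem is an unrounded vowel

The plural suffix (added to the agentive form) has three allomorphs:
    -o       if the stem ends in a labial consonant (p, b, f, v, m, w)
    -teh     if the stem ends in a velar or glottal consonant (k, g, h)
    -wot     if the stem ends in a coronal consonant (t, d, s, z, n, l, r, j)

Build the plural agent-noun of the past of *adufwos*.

The final sound of *adufwos* is /s/, which is a sibilant, so the past-tense suffix is -i, giving *adufwosi*.
The past-tense form *adufwosi*: last vowel = /i/, an unrounded vowel → -mev → *adufwosimev*.
The final consonant of the agentive form *adufwosimev* is /v/, which is labial, so the plural suffix is -o, giving *adufwosimevo*.

adufwosimevo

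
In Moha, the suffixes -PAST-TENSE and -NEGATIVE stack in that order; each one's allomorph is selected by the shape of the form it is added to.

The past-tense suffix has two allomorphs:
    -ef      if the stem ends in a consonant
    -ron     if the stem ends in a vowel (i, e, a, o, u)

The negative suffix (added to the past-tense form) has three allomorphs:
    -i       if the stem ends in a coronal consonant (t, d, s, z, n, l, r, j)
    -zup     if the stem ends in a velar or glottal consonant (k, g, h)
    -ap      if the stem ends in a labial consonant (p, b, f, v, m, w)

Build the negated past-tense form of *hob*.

Since the final sound of *hob* is /b/ (a consonant), it takes -ef, giving *hobef*.
The final consonant of the past-tense form *hobef* is /f/, which is labial, so the negative suffix is -ap, giving *hobefap*.

hobefap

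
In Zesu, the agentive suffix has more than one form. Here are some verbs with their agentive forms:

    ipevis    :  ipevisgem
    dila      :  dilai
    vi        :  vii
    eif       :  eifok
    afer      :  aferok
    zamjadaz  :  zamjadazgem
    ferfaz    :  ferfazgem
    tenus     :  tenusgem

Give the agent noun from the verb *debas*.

debasgem

The pattern is sibilance of the final sound: -gem when the stem ends in a sibilant (*ipevis*, *zamjadaz*, *ferfaz*, *tenus*); -ok when the stem ends in a non-sibilant consonant (*eif*, *afer*); -i when the stem ends in a vowel (*dila*, *vi*).
The final sound of *debas* is /s/, which is a sibilant, so the suffix is -gem, giving *debasgem*.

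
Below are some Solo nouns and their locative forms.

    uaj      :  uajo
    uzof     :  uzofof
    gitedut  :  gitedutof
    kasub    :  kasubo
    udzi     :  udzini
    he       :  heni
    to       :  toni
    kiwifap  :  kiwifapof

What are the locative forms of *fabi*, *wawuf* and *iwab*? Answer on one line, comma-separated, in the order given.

The suffix is conditioned by the final sound: -of when the stem ends in a voiceless consonant (*uzof*, *gitedut*, *kiwifap*); -o when the stem ends in a voiced consonant (*uaj*, *kasub*); -ni when the stem ends in a vowel (*udzi*, *he*, *to*).
Since the final sound of *fabi* is /i/ (a vowel), it takes -ni, giving *fabini*.
*wawuf* — final sound /f/ (a voiceless consonant) → -of → *wawufof*.
*iwab* — final sound /b/ (a voiced consonant) → -o → *iwabo*.

fabini, wawufof, iwabo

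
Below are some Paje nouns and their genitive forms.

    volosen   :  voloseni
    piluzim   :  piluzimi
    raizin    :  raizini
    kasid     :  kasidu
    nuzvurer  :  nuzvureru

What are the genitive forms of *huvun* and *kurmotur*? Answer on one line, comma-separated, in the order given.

The alternation tracks the final consonant of the stem — -i when the stem ends in a nasal (*volosen*, *piluzim*, *raizin*); -u when the stem ends in a non-nasal consonant (*kasid*, *nuzvurer*).
The final consonant of *huvun* is /n/, which is a nasal, so the suffix is -i, giving *huvuni*.
*kurmotur* — final consonant /r/ (non-nasal) → -u → *kurmoturu*.

huvuni, kurmoturu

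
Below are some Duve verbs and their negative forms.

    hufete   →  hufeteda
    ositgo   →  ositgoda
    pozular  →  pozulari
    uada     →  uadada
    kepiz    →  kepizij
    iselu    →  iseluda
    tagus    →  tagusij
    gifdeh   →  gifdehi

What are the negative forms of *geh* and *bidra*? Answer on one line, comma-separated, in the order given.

Looking at the final sound of each stem: -ij when the stem ends in a sibilant (*kepiz*, *tagus*); -i when the stem ends in a non-sibilant consonant (*pozular*, *gifdeh*); -da when the stem ends in a vowel (*hufete*, *ositgo*, *uada*, *iselu*).
The final sound of *geh* is /h/, which is a non-sibilant consonant, so the suffix is -i, giving *gehi*.
*bidra*: final sound = /a/, a vowel → -da → *bidrada*.

gehi, bidrada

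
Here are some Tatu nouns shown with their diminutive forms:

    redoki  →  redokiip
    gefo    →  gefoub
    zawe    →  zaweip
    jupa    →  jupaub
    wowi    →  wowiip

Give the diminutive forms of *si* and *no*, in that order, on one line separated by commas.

siip, noub

Looking at the last vowel of each stem: -ip when the last vowel of the stem is a front vowel (*redoki*, *zawe*, *wowi*); -ub when the last vowel of the stem is a back vowel (*gefo*, *jupa*).
Since the last vowel of *si* is /i/ (a front vowel), it takes -ip, giving *siip*.
The last vowel of *no* is /o/, which is a back vowel, so the suffix is -ub, giving *noub*.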